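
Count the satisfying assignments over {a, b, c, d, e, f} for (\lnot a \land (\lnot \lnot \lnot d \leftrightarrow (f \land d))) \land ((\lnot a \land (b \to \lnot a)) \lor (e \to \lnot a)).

Initial set: {T ((\lnot a \land (\lnot \lnot \lnot d \leftrightarrow (f \land d))) \land ((\lnot a \land (b \to \lnot a)) \lor (e \to \lnot a)))}.
T ((\lnot a \land (\lnot \lnot \lnot d \leftrightarrow (f \land d))) \land ((\lnot a \land (b \to \lnot a)) \lor (e \to \lnot a))): α-rule — add T (\lnot a \land (\lnot \lnot \lnot d \leftrightarrow (f \land d))), T ((\lnot a \land (b \to \lnot a)) \lor (e \to \lnot a)).
T (\lnot a \land (\lnot \lnot \lnot d \leftrightarrow (f \land d))): α-rule — add T \lnot a, T (\lnot \lnot \lnot d \leftrightarrow (f \land d)).
T ((\lnot a \land (b \to \lnot a)) \lor (e \to \lnot a)): β-rule — branch into T (\lnot a \land (b \to \lnot a))  //  T (e \to \lnot a).
  branch 1 (add T (\lnot a \land (b \to \lnot a))):
    T (\lnot a \land (b \to \lnot a)): α-rule — add T \lnot a, T (b \to \lnot a).
    T (\lnot \lnot \lnot d \leftrightarrow (f \land d)): β-rule — branch into T \lnot \lnot \lnot d, T (f \land d)  //  F \lnot \lnot \lnot d, F (f \land d).
      branch 1.1 (add T \lnot \lnot \lnot d, T (f \land d)):
        T \lnot \lnot \lnot d: drop double negation, giving T \lnot d.
        T (f \land d): α-rule — add T f, T d.
        × closes — contains both d and \lnot d.
      branch 1.2 (add F \lnot \lnot \lnot d, F (f \land d)):
        F \lnot \lnot \lnot d: drop double negation, giving F \lnot d.
        T (b \to \lnot a): β-rule — branch into F b  //  T \lnot a.
          branch 1.2.1 (add F b):
            F (f \land d): β-rule — branch into F f  //  F d.
              branch 1.2.1.1 (add F f):
                ○ open, literals {a=0, b=0, d=1, f=0}.
              branch 1.2.1.2 (add F d):
                × closes — contains both d and \lnot d.
          branch 1.2.2 (add T \lnot a):
            F (f \land d): β-rule — branch into F f  //  F d.
              branch 1.2.2.1 (add F f):
                ○ open, literals {a=0, d=1, f=0}.
              branch 1.2.2.2 (add F d):
                × closes — contains both d and \lnot d.
  branch 2 (add T (e \to \lnot a)):
    T (\lnot \lnot \lnot d \leftrightarrow (f \land d)): β-rule — branch into T \lnot \lnot \lnot d, T (f \land d)  //  F \lnot \lnot \lnot d, F (f \land d).
      branch 2.1 (add T \lnot \lnot \lnot d, T (f \land d)):
        T \lnot \lnot \lnot d: drop double negation, giving T \lnot d.
        T (f \land d): α-rule — add T f, T d.
        × closes — contains both d and \lnot d.
      branch 2.2 (add F \lnot \lnot \lnot d, F (f \land d)):
        F \lnot \lnot \lnot d: drop double negation, giving F \lnot d.
        T (e \to \lnot a): β-rule — branch into F e  //  T \lnot a.
          branch 2.2.1 (add F e):
            F (f \land d): β-rule — branch into F f  //  F d.
              branch 2.2.1.1 (add F f):
                ○ open, literals {a=0, d=1, e=0, f=0}.
              branch 2.2.1.2 (add F d):
                × closes — contains both d and \lnot d.
          branch 2.2.2 (add T \lnot a):
            F (f \land d): β-rule — branch into F f  //  F d.
              branch 2.2.2.1 (add F f):
                ○ open, literals {a=0, d=1, f=0}.
              branch 2.2.2.2 (add F d):
                × closes — contains both d and \lnot d.
6 branches closed, 4 open.
Each open branch fixes some atoms; the unmentioned ones are free. Counting distinct full assignments: branch {a=0, b=0, d=1, f=0} (c, e) contributes 4 new; branch {a=0, d=1, f=0} (b, c, e) contributes 4 new; branch {a=0, d=1, e=0, f=0} (b, c) contributes 0 new; branch {a=0, d=1, f=0} (b, c, e) contributes 0 new. Total: 8.

8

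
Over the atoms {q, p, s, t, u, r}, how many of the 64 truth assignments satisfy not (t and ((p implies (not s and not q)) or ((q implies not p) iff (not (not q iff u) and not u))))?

34

Initial set: {T not (t and ((p implies (not s and not q)) or ((q implies not p) iff (not (not q iff u) and not u))))}.
T not (t and ((p implies (not s and not q)) or ((q implies not p) iff (not (not q iff u) and not u)))): β-rule — branch into F t  //  F ((p implies (not s and not q)) or ((q implies not p) iff (not (not q iff u) and not u))).
  branch 1 (add F t):
    ○ open, literals {t=false}.
  branch 2 (add F ((p implies (not s and not q)) or ((q implies not p) iff (not (not q iff u) and not u)))):
    F ((p implies (not s and not q)) or ((q implies not p) iff (not (not q iff u) and not u))): α-rule — add F (p implies (not s and not q)), F ((q implies not p) iff (not (not q iff u) and not u)).
    F (p implies (not s and not q)): α-rule — add T p, F (not s and not q).
    F ((q implies not p) iff (not (not q iff u) and not u)): β-rule — branch into T (q implies not p), F (not (not q iff u) and not u)  //  F (q implies not p), T (not (not q iff u) and not u).
      branch 2.1 (add T (q implies not p), F (not (not q iff u) and not u)):
        F (not s and not q): β-rule — branch into F not s  //  F not q.
          branch 2.1.1 (add F not s):
            T (q implies not p): β-rule — branch into F q  //  T not p.
              branch 2.1.1.1 (add F q):
                F (not (not q iff u) and not u): β-rule — branch into F not (not q iff u)  //  F not u.
                  branch 2.1.1.1.1 (add F not (not q iff u)):
                    F not (not q iff u): β-rule — branch into T not q, T u  //  F not q, F u.
                      branch 2.1.1.1.1.1 (add T not q, T u):
                        ○ open, literals {p=true, q=false, s=true, u=true}.
                      branch 2.1.1.1.1.2 (add F not q, F u):
                        × closes — contains both q and not q.
                  branch 2.1.1.1.2 (add F not u):
                    ○ open, literals {p=true, q=false, s=true, u=true}.
              branch 2.1.1.2 (add T not p):
                × closes — contains both p and not p.
          branch 2.1.2 (add F not q):
            T (q implies not p): β-rule — branch into F q  //  T not p.
              branch 2.1.2.1 (add F q):
                × closes — contains both q and not q.
              branch 2.1.2.2 (add T not p):
                × closes — contains both p and not p.
      branch 2.2 (add F (q implies not p), T (not (not q iff u) and not u)):
        F (q implies not p): α-rule — add T q, F not p.
        T (not (not q iff u) and not u): α-rule — add T not (not q iff u), T not u.
        F (not s and not q): β-rule — branch into F not s  //  F not q.
          branch 2.2.1 (add F not s):
            T not (not q iff u): β-rule — branch into T not q, F u  //  F not q, T u.
              branch 2.2.1.1 (add T not q, F u):
                × closes — contains both q and not q.
              branch 2.2.1.2 (add F not q, T u):
                × closes — contains both u and not u.
          branch 2.2.2 (add F not q):
            T not (not q iff u): β-rule — branch into T not q, F u  //  F not q, T u.
              branch 2.2.2.1 (add T not q, F u):
                × closes — contains both q and not q.
              branch 2.2.2.2 (add F not q, T u):
                × closes — contains both u and not u.
8 branches closed, 3 open.
Each open branch fixes some atoms; the unmentioned ones are free. Counting distinct full assignments: branch {t=false} (q, p, s, u, r) contributes 32 new; branch {p=true, q=false, s=true, u=true} (t, r) contributes 2 new; branch {p=true, q=false, s=true, u=true} (t, r) contributes 0 new. Total: 34.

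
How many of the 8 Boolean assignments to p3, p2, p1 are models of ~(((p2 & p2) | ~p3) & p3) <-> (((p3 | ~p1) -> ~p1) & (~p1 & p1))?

2

Initial set: {(~(((p2 & p2) | ~p3) & p3) <-> (((p3 | ~p1) -> ~p1) & (~p1 & p1)))}.
(~(((p2 & p2) | ~p3) & p3) <-> (((p3 | ~p1) -> ~p1) & (~p1 & p1))): β-rule — branch into ~(((p2 & p2) | ~p3) & p3), (((p3 | ~p1) -> ~p1) & (~p1 & p1))  //  ~~(((p2 & p2) | ~p3) & p3), ~(((p3 | ~p1) -> ~p1) & (~p1 & p1)).
  branch 1 (add ~(((p2 & p2) | ~p3) & p3), (((p3 | ~p1) -> ~p1) & (~p1 & p1))):
    (((p3 | ~p1) -> ~p1) & (~p1 & p1)): α-rule — add ((p3 | ~p1) -> ~p1), (~p1 & p1).
    (~p1 & p1): α-rule — add ~p1, p1.
    × closes — contains both p1 and ~p1.
  branch 2 (add ~~(((p2 & p2) | ~p3) & p3), ~(((p3 | ~p1) -> ~p1) & (~p1 & p1))):
    ~~(((p2 & p2) | ~p3) & p3): α-rule — add ((p2 & p2) | ~p3), p3.
    ~(((p3 | ~p1) -> ~p1) & (~p1 & p1)): β-rule — branch into ~((p3 | ~p1) -> ~p1)  //  ~(~p1 & p1).
      branch 2.1 (add ~((p3 | ~p1) -> ~p1)):
        ~((p3 | ~p1) -> ~p1): α-rule — add (p3 | ~p1), ~~p1.
        ((p2 & p2) | ~p3): β-rule — branch into (p2 & p2)  //  ~p3.
          branch 2.1.1 (add (p2 & p2)):
            (p2 & p2): α-rule — add p2, p2.
            (p3 | ~p1): β-rule — branch into p3  //  ~p1.
              branch 2.1.1.1 (add p3):
                ○ open, literals {p1=1, p2=1, p3=1}.
              branch 2.1.1.2 (add ~p1):
                × closes — contains both p1 and ~p1.
          branch 2.1.2 (add ~p3):
            × closes — contains both p3 and ~p3.
      branch 2.2 (add ~(~p1 & p1)):
        ((p2 & p2) | ~p3): β-rule — branch into (p2 & p2)  //  ~p3.
          branch 2.2.1 (add (p2 & p2)):
            (p2 & p2): α-rule — add p2, p2.
            ~(~p1 & p1): β-rule — branch into ~~p1  //  ~p1.
              branch 2.2.1.1 (add ~~p1):
                ○ open, literals {p1=1, p2=1, p3=1}.
              branch 2.2.1.2 (add ~p1):
                ○ open, literals {p1=0, p2=1, p3=1}.
          branch 2.2.2 (add ~p3):
            × closes — contains both p3 and ~p3.
4 branches closed, 3 open.
Each open branch fixes some atoms; the unmentioned ones are free. Counting distinct full assignments: branch {p1=1, p2=1, p3=1} (none free) contributes 1 new; branch {p1=1, p2=1, p3=1} (none free) contributes 0 new; branch {p1=0, p2=1, p3=1} (none free) contributes 1 new. Total: 2.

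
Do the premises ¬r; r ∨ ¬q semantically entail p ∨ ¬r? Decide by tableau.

Initial set: {T ¬r; T (r ∨ ¬q); F (p ∨ ¬r)}.
F (p ∨ ¬r): α-rule — add F p, F ¬r.
× closes — contains both r and ¬r.
All 1 branch closes.
Every branch closed, so the premises entail the conclusion.

Yes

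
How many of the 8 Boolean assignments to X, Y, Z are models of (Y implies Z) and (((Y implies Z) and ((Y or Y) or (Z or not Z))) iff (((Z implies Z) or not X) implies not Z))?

2

Initial set: {((Y implies Z) and (((Y implies Z) and ((Y or Y) or (Z or not Z))) iff (((Z implies Z) or not X) implies not Z)))}.
((Y implies Z) and (((Y implies Z) and ((Y or Y) or (Z or not Z))) iff (((Z implies Z) or not X) implies not Z))): α-rule — add (Y implies Z), (((Y implies Z) and ((Y or Y) or (Z or not Z))) iff (((Z implies Z) or not X) implies not Z)).
(Y implies Z): β-rule — branch into not Y  //  Z.
  branch 1 (add not Y):
    (((Y implies Z) and ((Y or Y) or (Z or not Z))) iff (((Z implies Z) or not X) implies not Z)): β-rule — branch into ((Y implies Z) and ((Y or Y) or (Z or not Z))), (((Z implies Z) or not X) implies not Z)  //  not ((Y implies Z) and ((Y or Y) or (Z or not Z))), not (((Z implies Z) or not X) implies not Z).
      branch 1.1 (add ((Y implies Z) and ((Y or Y) or (Z or not Z))), (((Z implies Z) or not X) implies not Z)):
        ((Y implies Z) and ((Y or Y) or (Z or not Z))): α-rule — add (Y implies Z), ((Y or Y) or (Z or not Z)).
        (((Z implies Z) or not X) implies not Z): β-rule — branch into not ((Z implies Z) or not X)  //  not Z.
          branch 1.1.1 (add not ((Z implies Z) or not X)):
            not ((Z implies Z) or not X): α-rule — add not (Z implies Z), not not X.
            not (Z implies Z): α-rule — add Z, not Z.
            × closes — contains both Z and not Z.
          branch 1.1.2 (add not Z):
            (Y implies Z): β-rule — branch into not Y  //  Z.
              branch 1.1.2.1 (add not Y):
                ((Y or Y) or (Z or not Z)): β-rule — branch into (Y or Y)  //  (Z or not Z).
                  branch 1.1.2.1.1 (add (Y or Y)):
                    (Y or Y): β-rule — branch into Y  //  Y.
                      branch 1.1.2.1.1.1 (add Y):
                        × closes — contains both Y and not Y.
                      branch 1.1.2.1.1.2 (add Y):
                        × closes — contains both Y and not Y.
                  branch 1.1.2.1.2 (add (Z or not Z)):
                    (Z or not Z): β-rule — branch into Z  //  not Z.
                      branch 1.1.2.1.2.1 (add Z):
                        × closes — contains both Z and not Z.
                      branch 1.1.2.1.2.2 (add not Z):
                        ○ open, literals {Y=F, Z=F}.
              branch 1.1.2.2 (add Z):
                × closes — contains both Z and not Z.
      branch 1.2 (add not ((Y implies Z) and ((Y or Y) or (Z or not Z))), not (((Z implies Z) or not X) implies not Z)):
        not (((Z implies Z) or not X) implies not Z): α-rule — add ((Z implies Z) or not X), not not Z.
        not ((Y implies Z) and ((Y or Y) or (Z or not Z))): β-rule — branch into not (Y implies Z)  //  not ((Y or Y) or (Z or not Z)).
          branch 1.2.1 (add not (Y implies Z)):
            not (Y implies Z): α-rule — add Y, not Z.
            × closes — contains both Y and not Y.
          branch 1.2.2 (add not ((Y or Y) or (Z or not Z))):
            not ((Y or Y) or (Z or not Z)): α-rule — add not (Y or Y), not (Z or not Z).
            not (Y or Y): α-rule — add not Y, not Y.
            not (Z or not Z): α-rule — add not Z, not not Z.
            × closes — contains both Z and not Z.
  branch 2 (add Z):
    (((Y implies Z) and ((Y or Y) or (Z or not Z))) iff (((Z implies Z) or not X) implies not Z)): β-rule — branch into ((Y implies Z) and ((Y or Y) or (Z or not Z))), (((Z implies Z) or not X) implies not Z)  //  not ((Y implies Z) and ((Y or Y) or (Z or not Z))), not (((Z implies Z) or not X) implies not Z).
      branch 2.1 (add ((Y implies Z) and ((Y or Y) or (Z or not Z))), (((Z implies Z) or not X) implies not Z)):
        ((Y implies Z) and ((Y or Y) or (Z or not Z))): α-rule — add (Y implies Z), ((Y or Y) or (Z or not Z)).
        (((Z implies Z) or not X) implies not Z): β-rule — branch into not ((Z implies Z) or not X)  //  not Z.
          branch 2.1.1 (add not ((Z implies Z) or not X)):
            not ((Z implies Z) or not X): α-rule — add not (Z implies Z), not not X.
            not (Z implies Z): α-rule — add Z, not Z.
            × closes — contains both Z and not Z.
          branch 2.1.2 (add not Z):
            × closes — contains both Z and not Z.
      branch 2.2 (add not ((Y implies Z) and ((Y or Y) or (Z or not Z))), not (((Z implies Z) or not X) implies not Z)):
        not (((Z implies Z) or not X) implies not Z): α-rule — add ((Z implies Z) or not X), not not Z.
        not ((Y implies Z) and ((Y or Y) or (Z or not Z))): β-rule — branch into not (Y implies Z)  //  not ((Y or Y) or (Z or not Z)).
          branch 2.2.1 (add not (Y implies Z)):
            not (Y implies Z): α-rule — add Y, not Z.
            × closes — contains both Z and not Z.
          branch 2.2.2 (add not ((Y or Y) or (Z or not Z))):
            not ((Y or Y) or (Z or not Z)): α-rule — add not (Y or Y), not (Z or not Z).
            not (Y or Y): α-rule — add not Y, not Y.
            not (Z or not Z): α-rule — add not Z, not not Z.
            × closes — contains both Z and not Z.
11 branches closed, 1 open.
Each open branch fixes some atoms; the unmentioned ones are free. Counting distinct full assignments: branch {Y=F, Z=F} (X) contributes 2 new. Total: 2.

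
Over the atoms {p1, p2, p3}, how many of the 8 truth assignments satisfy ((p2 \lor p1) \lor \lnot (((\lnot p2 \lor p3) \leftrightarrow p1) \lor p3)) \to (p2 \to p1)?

Initial set: {(((p2 \lor p1) \lor \lnot (((\lnot p2 \lor p3) \leftrightarrow p1) \lor p3)) \to (p2 \to p1))}.
(((p2 \lor p1) \lor \lnot (((\lnot p2 \lor p3) \leftrightarrow p1) \lor p3)) \to (p2 \to p1)): β-rule — branch into \lnot ((p2 \lor p1) \lor \lnot (((\lnot p2 \lor p3) \leftrightarrow p1) \lor p3))  //  (p2 \to p1).
  branch 1 (add \lnot ((p2 \lor p1) \lor \lnot (((\lnot p2 \lor p3) \leftrightarrow p1) \lor p3))):
    \lnot ((p2 \lor p1) \lor \lnot (((\lnot p2 \lor p3) \leftrightarrow p1) \lor p3)): α-rule — add \lnot (p2 \lor p1), \lnot \lnot (((\lnot p2 \lor p3) \leftrightarrow p1) \lor p3).
    \lnot (p2 \lor p1): α-rule — add \lnot p2, \lnot p1.
    \lnot \lnot (((\lnot p2 \lor p3) \leftrightarrow p1) \lor p3): β-rule — branch into ((\lnot p2 \lor p3) \leftrightarrow p1)  //  p3.
      branch 1.1 (add ((\lnot p2 \lor p3) \leftrightarrow p1)):
        ((\lnot p2 \lor p3) \leftrightarrow p1): β-rule — branch into (\lnot p2 \lor p3), p1  //  \lnot (\lnot p2 \lor p3), \lnot p1.
          branch 1.1.1 (add (\lnot p2 \lor p3), p1):
            × closes — contains both p1 and \lnot p1.
          branch 1.1.2 (add \lnot (\lnot p2 \lor p3), \lnot p1):
            \lnot (\lnot p2 \lor p3): α-rule — add \lnot \lnot p2, \lnot p3.
            × closes — contains both p2 and \lnot p2.
      branch 1.2 (add p3):
        ○ open, literals {p1=false, p2=false, p3=true}.
  branch 2 (add (p2 \to p1)):
    (p2 \to p1): β-rule — branch into \lnot p2  //  p1.
      branch 2.1 (add \lnot p2):
        ○ open, literals {p2=false}.
      branch 2.2 (add p1):
        ○ open, literals {p1=true}.
2 branches closed, 3 open.
Each open branch fixes some atoms; the unmentioned ones are free. Counting distinct full assignments: branch {p1=false, p2=false, p3=true} (none free) contributes 1 new; branch {p2=false} (p1, p3) contributes 3 new; branch {p1=true} (p2, p3) contributes 2 new. Total: 6.

6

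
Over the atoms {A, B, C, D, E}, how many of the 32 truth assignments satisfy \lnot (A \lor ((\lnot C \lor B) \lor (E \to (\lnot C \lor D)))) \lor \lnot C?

17

Initial set: {T (\lnot (A \lor ((\lnot C \lor B) \lor (E \to (\lnot C \lor D)))) \lor \lnot C)}.
T (\lnot (A \lor ((\lnot C \lor B) \lor (E \to (\lnot C \lor D)))) \lor \lnot C): β-rule — branch into T \lnot (A \lor ((\lnot C \lor B) \lor (E \to (\lnot C \lor D))))  //  T \lnot C.
  branch 1 (add T \lnot (A \lor ((\lnot C \lor B) \lor (E \to (\lnot C \lor D))))):
    T \lnot (A \lor ((\lnot C \lor B) \lor (E \to (\lnot C \lor D)))): α-rule — add F A, F ((\lnot C \lor B) \lor (E \to (\lnot C \lor D))).
    F ((\lnot C \lor B) \lor (E \to (\lnot C \lor D))): α-rule — add F (\lnot C \lor B), F (E \to (\lnot C \lor D)).
    F (\lnot C \lor B): α-rule — add F \lnot C, F B.
    F (E \to (\lnot C \lor D)): α-rule — add T E, F (\lnot C \lor D).
    F (\lnot C \lor D): α-rule — add F \lnot C, F D.
    ○ open, literals {A=F, B=F, C=T, D=F, E=T}.
  branch 2 (add T \lnot C):
    ○ open, literals {C=F}.
0 branches closed, 2 open.
Each open branch fixes some atoms; the unmentioned ones are free. Counting distinct full assignments: branch {A=F, B=F, C=T, D=F, E=T} (none free) contributes 1 new; branch {C=F} (A, B, D, E) contributes 16 new. Total: 17.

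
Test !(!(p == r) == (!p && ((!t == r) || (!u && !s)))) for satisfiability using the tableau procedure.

Satisfiable

Initial set: {!(!(p == r) == (!p && ((!t == r) || (!u && !s))))}.
!(!(p == r) == (!p && ((!t == r) || (!u && !s)))): β-rule — branch into !(p == r), !(!p && ((!t == r) || (!u && !s)))  //  !!(p == r), (!p && ((!t == r) || (!u && !s))).
  branch 1 (add !(p == r), !(!p && ((!t == r) || (!u && !s)))):
    !(p == r): β-rule — branch into p, !r  //  !p, r.
      branch 1.1 (add p, !r):
        !(!p && ((!t == r) || (!u && !s))): β-rule — branch into !!p  //  !((!t == r) || (!u && !s)).
          branch 1.1.1 (add !!p):
            ○ open, literals {p=true, r=false}.
          branch 1.1.2 (add !((!t == r) || (!u && !s))):
            !((!t == r) || (!u && !s)): α-rule — add !(!t == r), !(!u && !s).
            !(!t == r): β-rule — branch into !t, !r  //  !!t, r.
              branch 1.1.2.1 (add !t, !r):
                !(!u && !s): β-rule — branch into !!u  //  !!s.
                  branch 1.1.2.1.1 (add !!u):
                    ○ open, literals {p=true, r=false, t=false, u=true}.
                  branch 1.1.2.1.2 (add !!s):
                    ○ open, literals {p=true, r=false, s=true, t=false}.
              branch 1.1.2.2 (add !!t, r):
                × closes — contains both r and !r.
      branch 1.2 (add !p, r):
        !(!p && ((!t == r) || (!u && !s))): β-rule — branch into !!p  //  !((!t == r) || (!u && !s)).
          branch 1.2.1 (add !!p):
            × closes — contains both p and !p.
          branch 1.2.2 (add !((!t == r) || (!u && !s))):
            !((!t == r) || (!u && !s)): α-rule — add !(!t == r), !(!u && !s).
            !(!t == r): β-rule — branch into !t, !r  //  !!t, r.
              branch 1.2.2.1 (add !t, !r):
                × closes — contains both r and !r.
              branch 1.2.2.2 (add !!t, r):
                !(!u && !s): β-rule — branch into !!u  //  !!s.
                  branch 1.2.2.2.1 (add !!u):
                    ○ open, literals {p=false, r=true, t=true, u=true}.
                  branch 1.2.2.2.2 (add !!s):
                    ○ open, literals {p=false, r=true, s=true, t=true}.
  branch 2 (add !!(p == r), (!p && ((!t == r) || (!u && !s)))):
    (!p && ((!t == r) || (!u && !s))): α-rule — add !p, ((!t == r) || (!u && !s)).
    !!(p == r): β-rule — branch into p, r  //  !p, !r.
      branch 2.1 (add p, r):
        × closes — contains both p and !p.
      branch 2.2 (add !p, !r):
        ((!t == r) || (!u && !s)): β-rule — branch into (!t == r)  //  (!u && !s).
          branch 2.2.1 (add (!t == r)):
            (!t == r): β-rule — branch into !t, r  //  !!t, !r.
              branch 2.2.1.1 (add !t, r):
                × closes — contains both r and !r.
              branch 2.2.1.2 (add !!t, !r):
                ○ open, literals {p=false, r=false, t=true}.
          branch 2.2.2 (add (!u && !s)):
            (!u && !s): α-rule — add !u, !s.
            ○ open, literals {p=false, r=false, s=false, u=false}.
5 branches closed, 7 open.
An open branch gives a satisfying assignment: p=true, r=false.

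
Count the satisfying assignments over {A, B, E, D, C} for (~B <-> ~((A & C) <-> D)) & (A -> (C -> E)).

14

Initial set: {((~B <-> ~((A & C) <-> D)) & (A -> (C -> E)))}.
((~B <-> ~((A & C) <-> D)) & (A -> (C -> E))): α-rule — add (~B <-> ~((A & C) <-> D)), (A -> (C -> E)).
(~B <-> ~((A & C) <-> D)): β-rule — branch into ~B, ~((A & C) <-> D)  //  ~~B, ~~((A & C) <-> D).
  branch 1 (add ~B, ~((A & C) <-> D)):
    (A -> (C -> E)): β-rule — branch into ~A  //  (C -> E).
      branch 1.1 (add ~A):
        ~((A & C) <-> D): β-rule — branch into (A & C), ~D  //  ~(A & C), D.
          branch 1.1.1 (add (A & C), ~D):
            (A & C): α-rule — add A, C.
            × closes — contains both A and ~A.
          branch 1.1.2 (add ~(A & C), D):
            ~(A & C): β-rule — branch into ~A  //  ~C.
              branch 1.1.2.1 (add ~A):
                ○ open, literals {A=false, B=false, D=true}.
              branch 1.1.2.2 (add ~C):
                ○ open, literals {A=false, B=false, C=false, D=true}.
      branch 1.2 (add (C -> E)):
        ~((A & C) <-> D): β-rule — branch into (A & C), ~D  //  ~(A & C), D.
          branch 1.2.1 (add (A & C), ~D):
            (A & C): α-rule — add A, C.
            (C -> E): β-rule — branch into ~C  //  E.
              branch 1.2.1.1 (add ~C):
                × closes — contains both C and ~C.
              branch 1.2.1.2 (add E):
                ○ open, literals {A=true, B=false, C=true, D=false, E=true}.
          branch 1.2.2 (add ~(A & C), D):
            (C -> E): β-rule — branch into ~C  //  E.
              branch 1.2.2.1 (add ~C):
                ~(A & C): β-rule — branch into ~A  //  ~C.
                  branch 1.2.2.1.1 (add ~A):
                    ○ open, literals {A=false, B=false, C=false, D=true}.
                  branch 1.2.2.1.2 (add ~C):
                    ○ open, literals {B=false, C=false, D=true}.
              branch 1.2.2.2 (add E):
                ~(A & C): β-rule — branch into ~A  //  ~C.
                  branch 1.2.2.2.1 (add ~A):
                    ○ open, literals {A=false, B=false, D=true, E=true}.
                  branch 1.2.2.2.2 (add ~C):
                    ○ open, literals {B=false, C=false, D=true, E=true}.
  branch 2 (add ~~B, ~~((A & C) <-> D)):
    (A -> (C -> E)): β-rule — branch into ~A  //  (C -> E).
      branch 2.1 (add ~A):
        ~~((A & C) <-> D): β-rule — branch into (A & C), D  //  ~(A & C), ~D.
          branch 2.1.1 (add (A & C), D):
            (A & C): α-rule — add A, C.
            × closes — contains both A and ~A.
          branch 2.1.2 (add ~(A & C), ~D):
            ~(A & C): β-rule — branch into ~A  //  ~C.
              branch 2.1.2.1 (add ~A):
                ○ open, literals {A=false, B=true, D=false}.
              branch 2.1.2.2 (add ~C):
                ○ open, literals {A=false, B=true, C=false, D=false}.
      branch 2.2 (add (C -> E)):
        ~~((A & C) <-> D): β-rule — branch into (A & C), D  //  ~(A & C), ~D.
          branch 2.2.1 (add (A & C), D):
            (A & C): α-rule — add A, C.
            (C -> E): β-rule — branch into ~C  //  E.
              branch 2.2.1.1 (add ~C):
                × closes — contains both C and ~C.
              branch 2.2.1.2 (add E):
                ○ open, literals {A=true, B=true, C=true, D=true, E=true}.
          branch 2.2.2 (add ~(A & C), ~D):
            (C -> E): β-rule — branch into ~C  //  E.
              branch 2.2.2.1 (add ~C):
                ~(A & C): β-rule — branch into ~A  //  ~C.
                  branch 2.2.2.1.1 (add ~A):
                    ○ open, literals {A=false, B=true, C=false, D=false}.
                  branch 2.2.2.1.2 (add ~C):
                    ○ open, literals {B=true, C=false, D=false}.
              branch 2.2.2.2 (add E):
                ~(A & C): β-rule — branch into ~A  //  ~C.
                  branch 2.2.2.2.1 (add ~A):
                    ○ open, literals {A=false, B=true, D=false, E=true}.
                  branch 2.2.2.2.2 (add ~C):
                    ○ open, literals {B=true, C=false, D=false, E=true}.
4 branches closed, 14 open.
Each open branch fixes some atoms; the unmentioned ones are free. Counting distinct full assignments: branch {A=false, B=false, D=true} (E, C) contributes 4 new; branch {A=false, B=false, C=false, D=true} (E) contributes 0 new; branch {A=true, B=false, C=true, D=false, E=true} (none free) contributes 1 new; branch {A=false, B=false, C=false, D=true} (E) contributes 0 new; branch {B=false, C=false, D=true} (A, E) contributes 2 new; branch {A=false, B=false, D=true, E=true} (C) contributes 0 new; branch {B=false, C=false, D=true, E=true} (A) contributes 0 new; branch {A=false, B=true, D=false} (E, C) contributes 4 new; branch {A=false, B=true, C=false, D=false} (E) contributes 0 new; branch {A=true, B=true, C=true, D=true, E=true} (none free) contributes 1 new; branch {A=false, B=true, C=false, D=false} (E) contributes 0 new; branch {B=true, C=false, D=false} (A, E) contributes 2 new; branch {A=false, B=true, D=false, E=true} (C) contributes 0 new; branch {B=true, C=false, D=false, E=true} (A) contributes 0 new. Total: 14.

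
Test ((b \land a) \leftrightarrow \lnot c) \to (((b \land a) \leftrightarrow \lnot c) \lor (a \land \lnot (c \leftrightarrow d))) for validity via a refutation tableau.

Valid

Assume the negation and expand:
Initial set: {F (((b \land a) \leftrightarrow \lnot c) \to (((b \land a) \leftrightarrow \lnot c) \lor (a \land \lnot (c \leftrightarrow d))))}.
F (((b \land a) \leftrightarrow \lnot c) \to (((b \land a) \leftrightarrow \lnot c) \lor (a \land \lnot (c \leftrightarrow d)))): α-rule — add T ((b \land a) \leftrightarrow \lnot c), F (((b \land a) \leftrightarrow \lnot c) \lor (a \land \lnot (c \leftrightarrow d))).
F (((b \land a) \leftrightarrow \lnot c) \lor (a \land \lnot (c \leftrightarrow d))): α-rule — add F ((b \land a) \leftrightarrow \lnot c), F (a \land \lnot (c \leftrightarrow d)).
T ((b \land a) \leftrightarrow \lnot c): β-rule — branch into T (b \land a), T \lnot c  //  F (b \land a), F \lnot c.
  branch 1 (add T (b \land a), T \lnot c):
    T (b \land a): α-rule — add T b, T a.
    F ((b \land a) \leftrightarrow \lnot c): β-rule — branch into T (b \land a), F \lnot c  //  F (b \land a), T \lnot c.
      branch 1.1 (add T (b \land a), F \lnot c):
        × closes — contains both c and \lnot c.
      branch 1.2 (add F (b \land a), T \lnot c):
        F (a \land \lnot (c \leftrightarrow d)): β-rule — branch into F a  //  F \lnot (c \leftrightarrow d).
          branch 1.2.1 (add F a):
            × closes — contains both a and \lnot a.
          branch 1.2.2 (add F \lnot (c \leftrightarrow d)):
            F (b \land a): β-rule — branch into F b  //  F a.
              branch 1.2.2.1 (add F b):
                × closes — contains both b and \lnot b.
              branch 1.2.2.2 (add F a):
                × closes — contains both a and \lnot a.
  branch 2 (add F (b \land a), F \lnot c):
    F ((b \land a) \leftrightarrow \lnot c): β-rule — branch into T (b \land a), F \lnot c  //  F (b \land a), T \lnot c.
      branch 2.1 (add T (b \land a), F \lnot c):
        T (b \land a): α-rule — add T b, T a.
        F (a \land \lnot (c \leftrightarrow d)): β-rule — branch into F a  //  F \lnot (c \leftrightarrow d).
          branch 2.1.1 (add F a):
            × closes — contains both a and \lnot a.
          branch 2.1.2 (add F \lnot (c \leftrightarrow d)):
            F (b \land a): β-rule — branch into F b  //  F a.
              branch 2.1.2.1 (add F b):
                × closes — contains both b and \lnot b.
              branch 2.1.2.2 (add F a):
                × closes — contains both a and \lnot a.
      branch 2.2 (add F (b \land a), T \lnot c):
        × closes — contains both c and \lnot c.
All 8 branches close.
Every branch closed, so the negation is unsatisfiable and the formula is valid.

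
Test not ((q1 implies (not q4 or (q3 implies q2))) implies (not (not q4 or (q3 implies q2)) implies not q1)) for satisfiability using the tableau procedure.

Initial set: {not ((q1 implies (not q4 or (q3 implies q2))) implies (not (not q4 or (q3 implies q2)) implies not q1))}.
not ((q1 implies (not q4 or (q3 implies q2))) implies (not (not q4 or (q3 implies q2)) implies not q1)): α-rule — add (q1 implies (not q4 or (q3 implies q2))), not (not (not q4 or (q3 implies q2)) implies not q1).
not (not (not q4 or (q3 implies q2)) implies not q1): α-rule — add not (not q4 or (q3 implies q2)), not not q1.
not (not q4 or (q3 implies q2)): α-rule — add not not q4, not (q3 implies q2).
not (q3 implies q2): α-rule — add q3, not q2.
(q1 implies (not q4 or (q3 implies q2))): β-rule — branch into not q1  //  (not q4 or (q3 implies q2)).
  branch 1 (add not q1):
    × closes — contains both q1 and not q1.
  branch 2 (add (not q4 or (q3 implies q2))):
    (not q4 or (q3 implies q2)): β-rule — branch into not q4  //  (q3 implies q2).
      branch 2.1 (add not q4):
        × closes — contains both q4 and not q4.
      branch 2.2 (add (q3 implies q2)):
        (q3 implies q2): β-rule — branch into not q3  //  q2.
          branch 2.2.1 (add not q3):
            × closes — contains both q3 and not q3.
          branch 2.2.2 (add q2):
            × closes — contains both q2 and not q2.
All 4 branches close.
Every branch closed; the formula is unsatisfiable.

Unsatisfiable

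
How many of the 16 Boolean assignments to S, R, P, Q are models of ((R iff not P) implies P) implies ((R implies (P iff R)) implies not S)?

Initial set: {(((R iff not P) implies P) implies ((R implies (P iff R)) implies not S))}.
(((R iff not P) implies P) implies ((R implies (P iff R)) implies not S)): β-rule — branch into not ((R iff not P) implies P)  //  ((R implies (P iff R)) implies not S).
  branch 1 (add not ((R iff not P) implies P)):
    not ((R iff not P) implies P): α-rule — add (R iff not P), not P.
    (R iff not P): β-rule — branch into R, not P  //  not R, not not P.
      branch 1.1 (add R, not P):
        ○ open, literals {P=F, R=T}.
      branch 1.2 (add not R, not not P):
        × closes — contains both P and not P.
  branch 2 (add ((R implies (P iff R)) implies not S)):
    ((R implies (P iff R)) implies not S): β-rule — branch into not (R implies (P iff R))  //  not S.
      branch 2.1 (add not (R implies (P iff R))):
        not (R implies (P iff R)): α-rule — add R, not (P iff R).
        not (P iff R): β-rule — branch into P, not R  //  not P, R.
          branch 2.1.1 (add P, not R):
            × closes — contains both R and not R.
          branch 2.1.2 (add not P, R):
            ○ open, literals {P=F, R=T}.
      branch 2.2 (add not S):
        ○ open, literals {S=F}.
2 branches closed, 3 open.
Each open branch fixes some atoms; the unmentioned ones are free. Counting distinct full assignments: branch {P=F, R=T} (S, Q) contributes 4 new; branch {P=F, R=T} (S, Q) contributes 0 new; branch {S=F} (R, P, Q) contributes 6 new. Total: 10.

10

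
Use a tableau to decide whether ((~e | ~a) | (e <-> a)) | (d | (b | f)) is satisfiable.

Initial set: {(((~e | ~a) | (e <-> a)) | (d | (b | f)))}.
(((~e | ~a) | (e <-> a)) | (d | (b | f))): β-rule — branch into ((~e | ~a) | (e <-> a))  //  (d | (b | f)).
  branch 1 (add ((~e | ~a) | (e <-> a))):
    ((~e | ~a) | (e <-> a)): β-rule — branch into (~e | ~a)  //  (e <-> a).
      branch 1.1 (add (~e | ~a)):
        (~e | ~a): β-rule — branch into ~e  //  ~a.
          branch 1.1.1 (add ~e):
            ○ open, literals {e=false}.
          branch 1.1.2 (add ~a):
            ○ open, literals {a=false}.
      branch 1.2 (add (e <-> a)):
        (e <-> a): β-rule — branch into e, a  //  ~e, ~a.
          branch 1.2.1 (add e, a):
            ○ open, literals {a=true, e=true}.
          branch 1.2.2 (add ~e, ~a):
            ○ open, literals {a=false, e=false}.
  branch 2 (add (d | (b | f))):
    (d | (b | f)): β-rule — branch into d  //  (b | f).
      branch 2.1 (add d):
        ○ open, literals {d=true}.
      branch 2.2 (add (b | f)):
        (b | f): β-rule — branch into b  //  f.
          branch 2.2.1 (add b):
            ○ open, literals {b=true}.
          branch 2.2.2 (add f):
            ○ open, literals {f=true}.
0 branches closed, 7 open.
An open branch gives a satisfying assignment: e=false.

Satisfiable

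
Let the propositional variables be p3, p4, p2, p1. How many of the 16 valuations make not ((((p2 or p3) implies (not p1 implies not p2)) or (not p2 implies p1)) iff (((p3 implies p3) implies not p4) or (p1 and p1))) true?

Initial set: {not ((((p2 or p3) implies (not p1 implies not p2)) or (not p2 implies p1)) iff (((p3 implies p3) implies not p4) or (p1 and p1)))}.
not ((((p2 or p3) implies (not p1 implies not p2)) or (not p2 implies p1)) iff (((p3 implies p3) implies not p4) or (p1 and p1))): β-rule — branch into (((p2 or p3) implies (not p1 implies not p2)) or (not p2 implies p1)), not (((p3 implies p3) implies not p4) or (p1 and p1))  //  not (((p2 or p3) implies (not p1 implies not p2)) or (not p2 implies p1)), (((p3 implies p3) implies not p4) or (p1 and p1)).
  branch 1 (add (((p2 or p3) implies (not p1 implies not p2)) or (not p2 implies p1)), not (((p3 implies p3) implies not p4) or (p1 and p1))):
    not (((p3 implies p3) implies not p4) or (p1 and p1)): α-rule — add not ((p3 implies p3) implies not p4), not (p1 and p1).
    not ((p3 implies p3) implies not p4): α-rule — add (p3 implies p3), not not p4.
    (((p2 or p3) implies (not p1 implies not p2)) or (not p2 implies p1)): β-rule — branch into ((p2 or p3) implies (not p1 implies not p2))  //  (not p2 implies p1).
      branch 1.1 (add ((p2 or p3) implies (not p1 implies not p2))):
        not (p1 and p1): β-rule — branch into not p1  //  not p1.
          branch 1.1.1 (add not p1):
            (p3 implies p3): β-rule — branch into not p3  //  p3.
              branch 1.1.1.1 (add not p3):
                ((p2 or p3) implies (not p1 implies not p2)): β-rule — branch into not (p2 or p3)  //  (not p1 implies not p2).
                  branch 1.1.1.1.1 (add not (p2 or p3)):
                    not (p2 or p3): α-rule — add not p2, not p3.
                    ○ open, literals {p1=0, p2=0, p3=0, p4=1}.
                  branch 1.1.1.1.2 (add (not p1 implies not p2)):
                    (not p1 implies not p2): β-rule — branch into not not p1  //  not p2.
                      branch 1.1.1.1.2.1 (add not not p1):
                        × closes — contains both p1 and not p1.
                      branch 1.1.1.1.2.2 (add not p2):
                        ○ open, literals {p1=0, p2=0, p3=0, p4=1}.
              branch 1.1.1.2 (add p3):
                ((p2 or p3) implies (not p1 implies not p2)): β-rule — branch into not (p2 or p3)  //  (not p1 implies not p2).
                  branch 1.1.1.2.1 (add not (p2 or p3)):
                    not (p2 or p3): α-rule — add not p2, not p3.
                    × closes — contains both p3 and not p3.
                  branch 1.1.1.2.2 (add (not p1 implies not p2)):
                    (not p1 implies not p2): β-rule — branch into not not p1  //  not p2.
                      branch 1.1.1.2.2.1 (add not not p1):
                        × closes — contains both p1 and not p1.
                      branch 1.1.1.2.2.2 (add not p2):
                        ○ open, literals {p1=0, p2=0, p3=1, p4=1}.
          branch 1.1.2 (add not p1):
            (p3 implies p3): β-rule — branch into not p3  //  p3.
              branch 1.1.2.1 (add not p3):
                ((p2 or p3) implies (not p1 implies not p2)): β-rule — branch into not (p2 or p3)  //  (not p1 implies not p2).
                  branch 1.1.2.1.1 (add not (p2 or p3)):
                    not (p2 or p3): α-rule — add not p2, not p3.
                    ○ open, literals {p1=0, p2=0, p3=0, p4=1}.
                  branch 1.1.2.1.2 (add (not p1 implies not p2)):
                    (not p1 implies not p2): β-rule — branch into not not p1  //  not p2.
                      branch 1.1.2.1.2.1 (add not not p1):
                        × closes — contains both p1 and not p1.
                      branch 1.1.2.1.2.2 (add not p2):
                        ○ open, literals {p1=0, p2=0, p3=0, p4=1}.
              branch 1.1.2.2 (add p3):
                ((p2 or p3) implies (not p1 implies not p2)): β-rule — branch into not (p2 or p3)  //  (not p1 implies not p2).
                  branch 1.1.2.2.1 (add not (p2 or p3)):
                    not (p2 or p3): α-rule — add not p2, not p3.
                    × closes — contains both p3 and not p3.
                  branch 1.1.2.2.2 (add (not p1 implies not p2)):
                    (not p1 implies not p2): β-rule — branch into not not p1  //  not p2.
                      branch 1.1.2.2.2.1 (add not not p1):
                        × closes — contains both p1 and not p1.
                      branch 1.1.2.2.2.2 (add not p2):
                        ○ open, literals {p1=0, p2=0, p3=1, p4=1}.
      branch 1.2 (add (not p2 implies p1)):
        not (p1 and p1): β-rule — branch into not p1  //  not p1.
          branch 1.2.1 (add not p1):
            (p3 implies p3): β-rule — branch into not p3  //  p3.
              branch 1.2.1.1 (add not p3):
                (not p2 implies p1): β-rule — branch into not not p2  //  p1.
                  branch 1.2.1.1.1 (add not not p2):
                    ○ open, literals {p1=0, p2=1, p3=0, p4=1}.
                  branch 1.2.1.1.2 (add p1):
                    × closes — contains both p1 and not p1.
              branch 1.2.1.2 (add p3):
                (not p2 implies p1): β-rule — branch into not not p2  //  p1.
                  branch 1.2.1.2.1 (add not not p2):
                    ○ open, literals {p1=0, p2=1, p3=1, p4=1}.
                  branch 1.2.1.2.2 (add p1):
                    × closes — contains both p1 and not p1.
          branch 1.2.2 (add not p1):
            (p3 implies p3): β-rule — branch into not p3  //  p3.
              branch 1.2.2.1 (add not p3):
                (not p2 implies p1): β-rule — branch into not not p2  //  p1.
                  branch 1.2.2.1.1 (add not not p2):
                    ○ open, literals {p1=0, p2=1, p3=0, p4=1}.
                  branch 1.2.2.1.2 (add p1):
                    × closes — contains both p1 and not p1.
              branch 1.2.2.2 (add p3):
                (not p2 implies p1): β-rule — branch into not not p2  //  p1.
                  branch 1.2.2.2.1 (add not not p2):
                    ○ open, literals {p1=0, p2=1, p3=1, p4=1}.
                  branch 1.2.2.2.2 (add p1):
                    × closes — contains both p1 and not p1.
  branch 2 (add not (((p2 or p3) implies (not p1 implies not p2)) or (not p2 implies p1)), (((p3 implies p3) implies not p4) or (p1 and p1))):
    not (((p2 or p3) implies (not p1 implies not p2)) or (not p2 implies p1)): α-rule — add not ((p2 or p3) implies (not p1 implies not p2)), not (not p2 implies p1).
    not ((p2 or p3) implies (not p1 implies not p2)): α-rule — add (p2 or p3), not (not p1 implies not p2).
    not (not p2 implies p1): α-rule — add not p2, not p1.
    not (not p1 implies not p2): α-rule — add not p1, not not p2.
    × closes — contains both p2 and not p2.
11 branches closed, 10 open.
Each open branch fixes some atoms; the unmentioned ones are free. Counting distinct full assignments: branch {p1=0, p2=0, p3=0, p4=1} (none free) contributes 1 new; branch {p1=0, p2=0, p3=0, p4=1} (none free) contributes 0 new; branch {p1=0, p2=0, p3=1, p4=1} (none free) contributes 1 new; branch {p1=0, p2=0, p3=0, p4=1} (none free) contributes 0 new; branch {p1=0, p2=0, p3=0, p4=1} (none free) contributes 0 new; branch {p1=0, p2=0, p3=1, p4=1} (none free) contributes 0 new; branch {p1=0, p2=1, p3=0, p4=1} (none free) contributes 1 new; branch {p1=0, p2=1, p3=1, p4=1} (none free) contributes 1 new; branch {p1=0, p2=1, p3=0, p4=1} (none free) contributes 0 new; branch {p1=0, p2=1, p3=1, p4=1} (none free) contributes 0 new. Total: 4.

4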